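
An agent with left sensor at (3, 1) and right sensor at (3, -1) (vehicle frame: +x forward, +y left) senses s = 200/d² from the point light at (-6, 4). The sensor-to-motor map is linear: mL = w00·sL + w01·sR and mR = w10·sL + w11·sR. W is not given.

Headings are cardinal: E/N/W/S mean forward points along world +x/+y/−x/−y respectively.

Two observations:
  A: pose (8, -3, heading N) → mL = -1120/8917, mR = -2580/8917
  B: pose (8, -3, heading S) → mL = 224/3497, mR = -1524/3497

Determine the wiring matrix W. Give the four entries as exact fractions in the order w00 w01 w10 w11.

-1/2 1/2 1/2 -1

obs A: pose=(8,-3,N) → sL=40/37, sR=200/241, mL=-1120/8917, mR=-2580/8917
obs B: pose=(8,-3,S) → sL=8/13, sR=200/269, mL=224/3497, mR=-1524/3497
sensor matrix S = [[40/37, 200/241], [8/13, 200/269]]; det S = 9139200/31182749
solve [mL_A; mL_B] = S·[w00; w01] and [mR_A; mR_B] = S·[w10; w11]:
  w00 = -1/2, w01 = 1/2, w10 = 1/2, w11 = -1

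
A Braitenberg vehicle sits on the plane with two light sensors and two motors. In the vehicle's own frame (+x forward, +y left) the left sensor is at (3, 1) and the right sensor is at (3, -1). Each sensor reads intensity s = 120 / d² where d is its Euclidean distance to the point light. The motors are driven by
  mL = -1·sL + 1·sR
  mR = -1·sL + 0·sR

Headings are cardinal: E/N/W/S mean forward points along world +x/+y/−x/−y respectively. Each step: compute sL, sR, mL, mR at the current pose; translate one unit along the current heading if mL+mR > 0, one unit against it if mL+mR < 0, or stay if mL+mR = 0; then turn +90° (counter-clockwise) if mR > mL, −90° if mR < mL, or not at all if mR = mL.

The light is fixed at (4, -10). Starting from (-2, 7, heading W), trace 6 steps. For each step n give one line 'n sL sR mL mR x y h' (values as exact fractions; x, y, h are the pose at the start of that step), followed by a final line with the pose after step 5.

0 120/337 8/27 -544/9099 -120/337 -2 7 W
1 30/109 15/52 75/5668 -30/109 -1 7 N
2 120/293 120/229 7680/67097 -120/293 -1 6 E
3 60/97 60/109 -720/10573 -60/97 -2 6 S
4 120/337 8/27 -544/9099 -120/337 -2 7 W
5 30/109 15/52 75/5668 -30/109 -1 7 N
final -1 6 E

n=0: pose=(-2,7,W); sL=120/337, sR=8/27; mL=-544/9099, mR=-120/337; mL+mR=-3784/9099 → advance -1; mR−mL=-8/27 → turn -1·90°
n=1: pose=(-1,7,N); sL=30/109, sR=15/52; mL=75/5668, mR=-30/109; mL+mR=-1485/5668 → advance -1; mR−mL=-15/52 → turn -1·90°
n=2: pose=(-1,6,E); sL=120/293, sR=120/229; mL=7680/67097, mR=-120/293; mL+mR=-19800/67097 → advance -1; mR−mL=-120/229 → turn -1·90°
n=3: pose=(-2,6,S); sL=60/97, sR=60/109; mL=-720/10573, mR=-60/97; mL+mR=-7260/10573 → advance -1; mR−mL=-60/109 → turn -1·90°
n=4: pose=(-2,7,W); sL=120/337, sR=8/27; mL=-544/9099, mR=-120/337; mL+mR=-3784/9099 → advance -1; mR−mL=-8/27 → turn -1·90°
n=5: pose=(-1,7,N); sL=30/109, sR=15/52; mL=75/5668, mR=-30/109; mL+mR=-1485/5668 → advance -1; mR−mL=-15/52 → turn -1·90°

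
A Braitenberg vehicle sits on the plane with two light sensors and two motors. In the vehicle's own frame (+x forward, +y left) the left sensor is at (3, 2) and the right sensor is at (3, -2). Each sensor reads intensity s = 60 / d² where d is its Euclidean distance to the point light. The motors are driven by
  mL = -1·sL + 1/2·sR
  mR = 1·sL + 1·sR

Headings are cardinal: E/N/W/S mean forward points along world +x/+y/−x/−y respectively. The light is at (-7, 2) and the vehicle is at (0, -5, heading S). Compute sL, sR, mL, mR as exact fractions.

60/181 12/25 -414/4525 3672/4525

left sensor world pos  = (2, -8); dL² = 181
right sensor world pos = (-2, -8); dR² = 125
sL = 60/181 = 60/181
sR = 60/125 = 12/25
mL = -1·sL + 1/2·sR = -414/4525
mR = 1·sL + 1·sR = 3672/4525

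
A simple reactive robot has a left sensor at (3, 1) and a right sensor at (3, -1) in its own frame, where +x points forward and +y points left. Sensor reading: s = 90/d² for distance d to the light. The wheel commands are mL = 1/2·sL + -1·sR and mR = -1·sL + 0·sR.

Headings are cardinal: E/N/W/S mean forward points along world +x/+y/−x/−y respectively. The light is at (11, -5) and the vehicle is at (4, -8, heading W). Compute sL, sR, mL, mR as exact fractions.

45/58 45/52 -180/377 -45/58

left sensor world pos  = (1, -9); dL² = 116
right sensor world pos = (1, -7); dR² = 104
sL = 90/116 = 45/58
sR = 90/104 = 45/52
mL = 1/2·sL + -1·sR = -180/377
mR = -1·sL + 0·sR = -45/58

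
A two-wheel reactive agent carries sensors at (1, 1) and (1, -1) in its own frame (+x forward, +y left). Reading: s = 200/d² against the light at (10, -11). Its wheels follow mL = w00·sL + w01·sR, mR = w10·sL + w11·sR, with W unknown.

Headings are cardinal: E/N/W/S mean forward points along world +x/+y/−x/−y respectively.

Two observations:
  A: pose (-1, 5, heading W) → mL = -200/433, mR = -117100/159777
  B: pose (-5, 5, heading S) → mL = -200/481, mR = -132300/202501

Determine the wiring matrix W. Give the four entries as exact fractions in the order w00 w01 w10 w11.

obs A: pose=(-1,5,W) → sL=200/369, sR=200/433, mL=-200/433, mR=-117100/159777
obs B: pose=(-5,5,S) → sL=200/421, sR=200/481, mL=-200/481, mR=-132300/202501
sensor matrix S = [[200/369, 200/433], [200/421, 200/481]]; det S = 192160000/32355002277
solve [mL_A; mL_B] = S·[w00; w01] and [mR_A; mR_B] = S·[w10; w11]:
  w00 = 0, w01 = -1, w10 = -1/2, w11 = -1

0 -1 -1/2 -1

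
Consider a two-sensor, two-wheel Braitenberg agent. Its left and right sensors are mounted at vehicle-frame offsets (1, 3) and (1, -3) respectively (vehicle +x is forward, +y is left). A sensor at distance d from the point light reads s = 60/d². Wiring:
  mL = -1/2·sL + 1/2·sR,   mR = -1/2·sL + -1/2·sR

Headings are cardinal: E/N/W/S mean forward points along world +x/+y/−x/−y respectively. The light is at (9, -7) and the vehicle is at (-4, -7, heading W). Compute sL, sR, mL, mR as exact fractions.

left sensor world pos  = (-5, -10); dL² = 205
right sensor world pos = (-5, -4); dR² = 205
sL = 60/205 = 12/41
sR = 60/205 = 12/41
mL = -1/2·sL + 1/2·sR = 0
mR = -1/2·sL + -1/2·sR = -12/41

12/41 12/41 0 -12/41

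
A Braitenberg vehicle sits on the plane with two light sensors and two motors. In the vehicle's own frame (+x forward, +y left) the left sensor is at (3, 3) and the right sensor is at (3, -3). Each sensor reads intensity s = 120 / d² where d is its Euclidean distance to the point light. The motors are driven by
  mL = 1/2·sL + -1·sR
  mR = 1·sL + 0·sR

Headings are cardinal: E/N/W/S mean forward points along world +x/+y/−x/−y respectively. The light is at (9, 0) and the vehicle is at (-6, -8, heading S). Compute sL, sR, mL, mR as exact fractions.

24/53 24/89 -204/4717 24/53

left sensor world pos  = (-3, -11); dL² = 265
right sensor world pos = (-9, -11); dR² = 445
sL = 120/265 = 24/53
sR = 120/445 = 24/89
mL = 1/2·sL + -1·sR = -204/4717
mR = 1·sL + 0·sR = 24/53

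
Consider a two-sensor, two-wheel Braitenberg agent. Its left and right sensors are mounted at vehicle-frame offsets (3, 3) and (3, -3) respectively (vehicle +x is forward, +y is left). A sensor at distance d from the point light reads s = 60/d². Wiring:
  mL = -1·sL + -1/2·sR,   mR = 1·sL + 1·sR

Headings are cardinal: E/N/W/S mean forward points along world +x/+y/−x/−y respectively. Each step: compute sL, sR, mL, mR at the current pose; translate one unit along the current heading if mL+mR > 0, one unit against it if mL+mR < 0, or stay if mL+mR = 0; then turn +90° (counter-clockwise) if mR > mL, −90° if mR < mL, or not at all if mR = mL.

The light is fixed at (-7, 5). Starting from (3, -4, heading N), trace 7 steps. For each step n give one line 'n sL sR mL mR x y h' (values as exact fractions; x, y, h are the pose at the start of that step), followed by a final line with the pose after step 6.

n=0: pose=(3,-4,N); sL=12/17, sR=12/41; mL=-594/697, mR=696/697; mL+mR=6/41 → advance +1; mR−mL=1290/697 → turn +1·90°
n=1: pose=(3,-3,W); sL=6/17, sR=30/37; mL=-477/629, mR=732/629; mL+mR=15/37 → advance +1; mR−mL=1209/629 → turn +1·90°
n=2: pose=(2,-3,S); sL=12/53, sR=60/157; mL=-3474/8321, mR=5064/8321; mL+mR=30/157 → advance +1; mR−mL=8538/8321 → turn +1·90°
n=3: pose=(2,-4,E); sL=1/3, sR=5/24; mL=-7/16, mR=13/24; mL+mR=5/48 → advance +1; mR−mL=47/48 → turn +1·90°
n=4: pose=(3,-4,N); sL=12/17, sR=12/41; mL=-594/697, mR=696/697; mL+mR=6/41 → advance +1; mR−mL=1290/697 → turn +1·90°
n=5: pose=(3,-3,W); sL=6/17, sR=30/37; mL=-477/629, mR=732/629; mL+mR=15/37 → advance +1; mR−mL=1209/629 → turn +1·90°
n=6: pose=(2,-3,S); sL=12/53, sR=60/157; mL=-3474/8321, mR=5064/8321; mL+mR=30/157 → advance +1; mR−mL=8538/8321 → turn +1·90°

0 12/17 12/41 -594/697 696/697 3 -4 N
1 6/17 30/37 -477/629 732/629 3 -3 W
2 12/53 60/157 -3474/8321 5064/8321 2 -3 S
3 1/3 5/24 -7/16 13/24 2 -4 E
4 12/17 12/41 -594/697 696/697 3 -4 N
5 6/17 30/37 -477/629 732/629 3 -3 W
6 12/53 60/157 -3474/8321 5064/8321 2 -3 S
final 2 -4 E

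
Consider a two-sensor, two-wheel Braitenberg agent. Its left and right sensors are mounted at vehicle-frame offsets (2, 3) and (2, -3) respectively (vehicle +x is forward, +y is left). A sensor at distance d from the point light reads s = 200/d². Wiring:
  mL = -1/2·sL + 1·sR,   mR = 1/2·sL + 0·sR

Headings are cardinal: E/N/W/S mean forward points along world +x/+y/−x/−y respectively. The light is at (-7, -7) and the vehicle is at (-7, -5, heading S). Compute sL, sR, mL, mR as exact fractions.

200/9 200/9 100/9 100/9

left sensor world pos  = (-4, -7); dL² = 9
right sensor world pos = (-10, -7); dR² = 9
sL = 200/9 = 200/9
sR = 200/9 = 200/9
mL = -1/2·sL + 1·sR = 100/9
mR = 1/2·sL + 0·sR = 100/9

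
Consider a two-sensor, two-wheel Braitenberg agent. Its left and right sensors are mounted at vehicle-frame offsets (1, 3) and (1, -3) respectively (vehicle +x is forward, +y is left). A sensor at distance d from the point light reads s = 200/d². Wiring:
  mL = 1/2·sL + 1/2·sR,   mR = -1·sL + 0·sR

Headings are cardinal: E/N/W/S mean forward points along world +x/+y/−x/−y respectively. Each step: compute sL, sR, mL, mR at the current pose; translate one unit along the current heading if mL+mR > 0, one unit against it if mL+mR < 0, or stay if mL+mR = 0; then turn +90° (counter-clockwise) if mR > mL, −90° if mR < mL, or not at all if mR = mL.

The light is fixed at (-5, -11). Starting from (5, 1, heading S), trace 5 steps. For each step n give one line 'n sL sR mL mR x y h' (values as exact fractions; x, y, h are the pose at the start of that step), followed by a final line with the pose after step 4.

0 20/29 20/17 460/493 -20/29 5 1 S
1 40/29 200/277 8440/8033 -40/29 5 0 W
2 25/26 10/17 685/884 -25/26 6 0 N
3 200/313 200/193 50600/60409 -200/313 6 -1 E
4 100/153 100/81 1300/1377 -100/153 7 -1 S
final 7 -2 W

n=0: pose=(5,1,S); sL=20/29, sR=20/17; mL=460/493, mR=-20/29; mL+mR=120/493 → advance +1; mR−mL=-800/493 → turn -1·90°
n=1: pose=(5,0,W); sL=40/29, sR=200/277; mL=8440/8033, mR=-40/29; mL+mR=-2640/8033 → advance -1; mR−mL=-19520/8033 → turn -1·90°
n=2: pose=(6,0,N); sL=25/26, sR=10/17; mL=685/884, mR=-25/26; mL+mR=-165/884 → advance -1; mR−mL=-1535/884 → turn -1·90°
n=3: pose=(6,-1,E); sL=200/313, sR=200/193; mL=50600/60409, mR=-200/313; mL+mR=12000/60409 → advance +1; mR−mL=-89200/60409 → turn -1·90°
n=4: pose=(7,-1,S); sL=100/153, sR=100/81; mL=1300/1377, mR=-100/153; mL+mR=400/1377 → advance +1; mR−mL=-2200/1377 → turn -1·90°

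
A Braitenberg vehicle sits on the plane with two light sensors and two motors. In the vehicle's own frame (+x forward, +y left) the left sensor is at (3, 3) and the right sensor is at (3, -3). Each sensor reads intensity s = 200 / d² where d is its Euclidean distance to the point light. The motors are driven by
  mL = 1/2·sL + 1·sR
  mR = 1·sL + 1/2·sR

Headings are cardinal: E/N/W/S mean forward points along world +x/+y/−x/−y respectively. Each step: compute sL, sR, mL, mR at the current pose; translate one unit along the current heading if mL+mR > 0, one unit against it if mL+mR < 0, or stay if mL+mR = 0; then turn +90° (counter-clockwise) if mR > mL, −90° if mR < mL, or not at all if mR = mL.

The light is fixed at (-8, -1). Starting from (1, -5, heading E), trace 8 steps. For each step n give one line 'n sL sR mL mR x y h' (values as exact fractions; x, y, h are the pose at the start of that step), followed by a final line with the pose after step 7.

n=0: pose=(1,-5,E); sL=40/29, sR=200/193; mL=9660/5597, mR=10620/5597; mL+mR=20280/5597 → advance +1; mR−mL=960/5597 → turn +1·90°
n=1: pose=(2,-5,N); sL=4, sR=20/17; mL=54/17, mR=78/17; mL+mR=132/17 → advance +1; mR−mL=24/17 → turn +1·90°
n=2: pose=(2,-4,W); sL=40/17, sR=200/49; mL=4380/833, mR=3660/833; mL+mR=8040/833 → advance +1; mR−mL=-720/833 → turn -1·90°
n=3: pose=(1,-4,N); sL=50/9, sR=25/18; mL=25/6, mR=25/4; mL+mR=125/12 → advance +1; mR−mL=25/12 → turn +1·90°
n=4: pose=(1,-3,W); sL=200/61, sR=200/37; mL=15900/2257, mR=13500/2257; mL+mR=29400/2257 → advance +1; mR−mL=-2400/2257 → turn -1·90°
n=5: pose=(0,-3,N); sL=100/13, sR=100/61; mL=4350/793, mR=6750/793; mL+mR=11100/793 → advance +1; mR−mL=2400/793 → turn +1·90°
n=6: pose=(0,-2,W); sL=200/41, sR=200/29; mL=11100/1189, mR=9900/1189; mL+mR=21000/1189 → advance +1; mR−mL=-1200/1189 → turn -1·90°
n=7: pose=(-1,-2,N); sL=10, sR=25/13; mL=90/13, mR=285/26; mL+mR=465/26 → advance +1; mR−mL=105/26 → turn +1·90°

0 40/29 200/193 9660/5597 10620/5597 1 -5 E
1 4 20/17 54/17 78/17 2 -5 N
2 40/17 200/49 4380/833 3660/833 2 -4 W
3 50/9 25/18 25/6 25/4 1 -4 N
4 200/61 200/37 15900/2257 13500/2257 1 -3 W
5 100/13 100/61 4350/793 6750/793 0 -3 N
6 200/41 200/29 11100/1189 9900/1189 0 -2 W
7 10 25/13 90/13 285/26 -1 -2 N
final -1 -1 W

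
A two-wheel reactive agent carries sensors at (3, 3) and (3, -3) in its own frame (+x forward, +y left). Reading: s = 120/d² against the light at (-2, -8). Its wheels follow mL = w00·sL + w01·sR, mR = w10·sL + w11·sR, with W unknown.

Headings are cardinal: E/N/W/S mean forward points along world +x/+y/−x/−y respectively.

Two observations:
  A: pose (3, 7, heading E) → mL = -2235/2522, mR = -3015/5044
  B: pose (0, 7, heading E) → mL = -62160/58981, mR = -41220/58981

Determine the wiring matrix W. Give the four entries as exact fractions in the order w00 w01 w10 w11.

-1 -1 -1 -1/2

obs A: pose=(3,7,E) → sL=30/97, sR=15/26, mL=-2235/2522, mR=-3015/5044
obs B: pose=(0,7,E) → sL=120/349, sR=120/169, mL=-62160/58981, mR=-41220/58981
sensor matrix S = [[30/97, 15/26], [120/349, 120/169]]; det S = 121500/5721157
solve [mL_A; mL_B] = S·[w00; w01] and [mR_A; mR_B] = S·[w10; w11]:
  w00 = -1, w01 = -1, w10 = -1, w11 = -1/2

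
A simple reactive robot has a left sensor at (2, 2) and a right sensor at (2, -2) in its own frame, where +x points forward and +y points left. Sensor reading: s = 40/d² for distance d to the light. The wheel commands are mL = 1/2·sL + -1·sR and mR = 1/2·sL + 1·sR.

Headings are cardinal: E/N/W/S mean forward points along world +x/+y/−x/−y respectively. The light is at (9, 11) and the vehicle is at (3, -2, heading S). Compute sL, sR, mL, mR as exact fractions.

left sensor world pos  = (5, -4); dL² = 241
right sensor world pos = (1, -4); dR² = 289
sL = 40/241 = 40/241
sR = 40/289 = 40/289
mL = 1/2·sL + -1·sR = -3860/69649
mR = 1/2·sL + 1·sR = 15420/69649

40/241 40/289 -3860/69649 15420/69649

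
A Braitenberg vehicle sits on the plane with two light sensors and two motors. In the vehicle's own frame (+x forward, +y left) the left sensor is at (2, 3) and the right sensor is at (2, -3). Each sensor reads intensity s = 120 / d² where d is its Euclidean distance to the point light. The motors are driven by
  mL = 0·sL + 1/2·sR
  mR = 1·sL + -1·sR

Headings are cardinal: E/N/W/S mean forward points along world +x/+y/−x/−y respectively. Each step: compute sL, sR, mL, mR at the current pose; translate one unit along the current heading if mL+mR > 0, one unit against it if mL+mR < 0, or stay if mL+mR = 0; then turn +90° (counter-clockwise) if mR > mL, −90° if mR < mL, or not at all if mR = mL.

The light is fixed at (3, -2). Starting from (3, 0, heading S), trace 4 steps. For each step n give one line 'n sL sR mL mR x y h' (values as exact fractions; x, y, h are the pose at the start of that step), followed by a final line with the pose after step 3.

0 40/3 40/3 20/3 0 3 0 S
1 15 6 3 9 3 -1 W
2 24 120/17 60/17 288/17 2 -1 S
3 12 12 6 0 2 -2 E
final 3 -2 S

n=0: pose=(3,0,S); sL=40/3, sR=40/3; mL=20/3, mR=0; mL+mR=20/3 → advance +1; mR−mL=-20/3 → turn -1·90°
n=1: pose=(3,-1,W); sL=15, sR=6; mL=3, mR=9; mL+mR=12 → advance +1; mR−mL=6 → turn +1·90°
n=2: pose=(2,-1,S); sL=24, sR=120/17; mL=60/17, mR=288/17; mL+mR=348/17 → advance +1; mR−mL=228/17 → turn +1·90°
n=3: pose=(2,-2,E); sL=12, sR=12; mL=6, mR=0; mL+mR=6 → advance +1; mR−mL=-6 → turn -1·90°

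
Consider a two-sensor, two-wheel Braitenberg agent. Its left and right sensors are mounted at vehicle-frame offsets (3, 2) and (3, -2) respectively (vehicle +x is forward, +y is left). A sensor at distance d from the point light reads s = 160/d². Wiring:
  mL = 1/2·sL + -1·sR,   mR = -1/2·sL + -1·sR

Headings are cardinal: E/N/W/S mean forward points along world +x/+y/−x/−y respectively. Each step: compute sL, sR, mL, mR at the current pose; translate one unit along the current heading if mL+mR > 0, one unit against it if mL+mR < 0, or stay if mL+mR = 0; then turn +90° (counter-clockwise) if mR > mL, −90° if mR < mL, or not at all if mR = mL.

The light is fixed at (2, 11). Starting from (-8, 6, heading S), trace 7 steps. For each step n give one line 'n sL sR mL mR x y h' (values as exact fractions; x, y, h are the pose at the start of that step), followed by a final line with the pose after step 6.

0 5/4 10/13 -15/104 -145/104 -8 6 S
1 32/41 160/173 -3792/7093 -9328/7093 -8 7 W
2 80/61 16/5 -776/305 -1176/305 -7 7 N
3 32/9 32/17 -16/153 -560/153 -7 6 E
4 5/4 10/13 -15/104 -145/104 -8 6 S
5 32/41 160/173 -3792/7093 -9328/7093 -8 7 W
6 80/61 16/5 -776/305 -1176/305 -7 7 N
final -7 6 E

n=0: pose=(-8,6,S); sL=5/4, sR=10/13; mL=-15/104, mR=-145/104; mL+mR=-20/13 → advance -1; mR−mL=-5/4 → turn -1·90°
n=1: pose=(-8,7,W); sL=32/41, sR=160/173; mL=-3792/7093, mR=-9328/7093; mL+mR=-320/173 → advance -1; mR−mL=-32/41 → turn -1·90°
n=2: pose=(-7,7,N); sL=80/61, sR=16/5; mL=-776/305, mR=-1176/305; mL+mR=-32/5 → advance -1; mR−mL=-80/61 → turn -1·90°
n=3: pose=(-7,6,E); sL=32/9, sR=32/17; mL=-16/153, mR=-560/153; mL+mR=-64/17 → advance -1; mR−mL=-32/9 → turn -1·90°
n=4: pose=(-8,6,S); sL=5/4, sR=10/13; mL=-15/104, mR=-145/104; mL+mR=-20/13 → advance -1; mR−mL=-5/4 → turn -1·90°
n=5: pose=(-8,7,W); sL=32/41, sR=160/173; mL=-3792/7093, mR=-9328/7093; mL+mR=-320/173 → advance -1; mR−mL=-32/41 → turn -1·90°
n=6: pose=(-7,7,N); sL=80/61, sR=16/5; mL=-776/305, mR=-1176/305; mL+mR=-32/5 → advance -1; mR−mL=-80/61 → turn -1·90°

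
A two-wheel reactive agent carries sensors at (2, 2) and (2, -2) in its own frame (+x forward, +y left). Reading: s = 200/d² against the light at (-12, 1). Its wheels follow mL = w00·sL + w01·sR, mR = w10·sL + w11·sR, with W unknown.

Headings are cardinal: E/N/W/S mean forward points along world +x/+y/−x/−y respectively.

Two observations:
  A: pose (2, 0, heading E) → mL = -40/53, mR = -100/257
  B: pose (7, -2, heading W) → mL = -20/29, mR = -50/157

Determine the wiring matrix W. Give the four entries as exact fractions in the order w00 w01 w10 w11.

0 -1 -1/2 0

obs A: pose=(2,0,E) → sL=200/257, sR=40/53, mL=-40/53, mR=-100/257
obs B: pose=(7,-2,W) → sL=100/157, sR=20/29, mL=-20/29, mR=-50/157
sensor matrix S = [[200/257, 40/53], [100/157, 20/29]]; det S = 3472000/62016413
solve [mL_A; mL_B] = S·[w00; w01] and [mR_A; mR_B] = S·[w10; w11]:
  w00 = 0, w01 = -1, w10 = -1/2, w11 = 0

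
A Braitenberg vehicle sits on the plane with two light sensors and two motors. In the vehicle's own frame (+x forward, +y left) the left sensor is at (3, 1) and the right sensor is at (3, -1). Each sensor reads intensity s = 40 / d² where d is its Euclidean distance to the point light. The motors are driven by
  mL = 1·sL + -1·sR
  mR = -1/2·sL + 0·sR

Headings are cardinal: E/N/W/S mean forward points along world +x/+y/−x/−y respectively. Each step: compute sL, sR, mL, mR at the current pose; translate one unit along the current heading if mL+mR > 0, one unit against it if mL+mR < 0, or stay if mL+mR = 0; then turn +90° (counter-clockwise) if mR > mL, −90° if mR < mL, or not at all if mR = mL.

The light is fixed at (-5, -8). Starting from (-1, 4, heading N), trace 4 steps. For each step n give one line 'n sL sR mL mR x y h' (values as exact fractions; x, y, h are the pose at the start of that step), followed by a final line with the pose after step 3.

0 20/117 4/25 32/2925 -10/117 -1 4 N
1 40/193 40/149 -1760/28757 -20/193 -1 3 E
2 1/2 10/17 -3/34 -1/4 -2 3 S
3 40/121 40/169 1920/20449 -20/121 -2 4 W
final -1 4 N

n=0: pose=(-1,4,N); sL=20/117, sR=4/25; mL=32/2925, mR=-10/117; mL+mR=-218/2925 → advance -1; mR−mL=-94/975 → turn -1·90°
n=1: pose=(-1,3,E); sL=40/193, sR=40/149; mL=-1760/28757, mR=-20/193; mL+mR=-4740/28757 → advance -1; mR−mL=-1220/28757 → turn -1·90°
n=2: pose=(-2,3,S); sL=1/2, sR=10/17; mL=-3/34, mR=-1/4; mL+mR=-23/68 → advance -1; mR−mL=-11/68 → turn -1·90°
n=3: pose=(-2,4,W); sL=40/121, sR=40/169; mL=1920/20449, mR=-20/121; mL+mR=-1460/20449 → advance -1; mR−mL=-5300/20449 → turn -1·90°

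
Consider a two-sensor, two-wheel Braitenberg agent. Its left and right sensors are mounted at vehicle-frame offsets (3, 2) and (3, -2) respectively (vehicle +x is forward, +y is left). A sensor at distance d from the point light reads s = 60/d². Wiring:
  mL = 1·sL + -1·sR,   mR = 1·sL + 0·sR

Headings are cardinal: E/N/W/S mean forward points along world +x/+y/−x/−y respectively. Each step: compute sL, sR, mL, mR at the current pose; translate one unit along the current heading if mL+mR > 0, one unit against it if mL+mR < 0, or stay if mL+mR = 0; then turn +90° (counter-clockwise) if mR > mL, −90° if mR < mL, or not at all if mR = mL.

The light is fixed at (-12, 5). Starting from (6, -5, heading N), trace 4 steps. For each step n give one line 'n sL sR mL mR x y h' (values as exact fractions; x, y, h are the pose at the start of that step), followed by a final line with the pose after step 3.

n=0: pose=(6,-5,N); sL=12/61, sR=60/449; mL=1728/27389, mR=12/61; mL+mR=7116/27389 → advance +1; mR−mL=60/449 → turn +1·90°
n=1: pose=(6,-4,W); sL=30/173, sR=30/137; mL=-1080/23701, mR=30/173; mL+mR=3030/23701 → advance +1; mR−mL=30/137 → turn +1·90°
n=2: pose=(5,-4,S); sL=12/101, sR=20/123; mL=-544/12423, mR=12/101; mL+mR=932/12423 → advance +1; mR−mL=20/123 → turn +1·90°
n=3: pose=(5,-5,E); sL=15/116, sR=15/136; mL=75/3944, mR=15/116; mL+mR=585/3944 → advance +1; mR−mL=15/136 → turn +1·90°

0 12/61 60/449 1728/27389 12/61 6 -5 N
1 30/173 30/137 -1080/23701 30/173 6 -4 W
2 12/101 20/123 -544/12423 12/101 5 -4 S
3 15/116 15/136 75/3944 15/116 5 -5 E
final 6 -5 N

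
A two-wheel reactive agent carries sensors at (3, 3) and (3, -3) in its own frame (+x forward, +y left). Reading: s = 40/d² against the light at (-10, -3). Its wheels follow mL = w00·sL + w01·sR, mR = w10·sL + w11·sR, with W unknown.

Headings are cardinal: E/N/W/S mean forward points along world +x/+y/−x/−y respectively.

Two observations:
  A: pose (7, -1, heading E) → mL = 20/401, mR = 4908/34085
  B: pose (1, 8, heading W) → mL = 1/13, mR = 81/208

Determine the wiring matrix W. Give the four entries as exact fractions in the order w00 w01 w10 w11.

obs A: pose=(7,-1,E) → sL=8/85, sR=40/401, mL=20/401, mR=4908/34085
obs B: pose=(1,8,W) → sL=5/16, sR=2/13, mL=1/13, mR=81/208
sensor matrix S = [[8/85, 40/401], [5/16, 2/13]]; det S = -14793/886210
solve [mL_A; mL_B] = S·[w00; w01] and [mR_A; mR_B] = S·[w10; w11]:
  w00 = 0, w01 = 1/2, w10 = 1, w11 = 1/2

0 1/2 1 1/2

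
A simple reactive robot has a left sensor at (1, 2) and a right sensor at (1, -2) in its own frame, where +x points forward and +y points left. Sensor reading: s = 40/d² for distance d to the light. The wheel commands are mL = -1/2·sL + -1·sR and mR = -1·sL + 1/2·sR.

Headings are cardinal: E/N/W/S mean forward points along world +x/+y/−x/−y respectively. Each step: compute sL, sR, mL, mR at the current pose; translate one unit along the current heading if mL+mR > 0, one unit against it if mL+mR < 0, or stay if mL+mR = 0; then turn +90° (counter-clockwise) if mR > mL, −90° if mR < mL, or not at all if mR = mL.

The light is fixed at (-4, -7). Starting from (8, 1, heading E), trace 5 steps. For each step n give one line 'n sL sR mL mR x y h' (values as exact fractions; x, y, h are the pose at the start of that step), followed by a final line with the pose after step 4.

0 40/269 8/41 -2972/11029 -564/11029 8 1 E
1 20/81 4/25 -574/2025 -338/2025 7 1 N
2 8/25 40/181 -1724/4525 -948/4525 7 0 W
3 5/29 5/17 -375/986 -25/986 8 0 S
4 40/269 8/41 -2972/11029 -564/11029 8 1 E
final 7 1 N

n=0: pose=(8,1,E); sL=40/269, sR=8/41; mL=-2972/11029, mR=-564/11029; mL+mR=-3536/11029 → advance -1; mR−mL=2408/11029 → turn +1·90°
n=1: pose=(7,1,N); sL=20/81, sR=4/25; mL=-574/2025, mR=-338/2025; mL+mR=-304/675 → advance -1; mR−mL=236/2025 → turn +1·90°
n=2: pose=(7,0,W); sL=8/25, sR=40/181; mL=-1724/4525, mR=-948/4525; mL+mR=-2672/4525 → advance -1; mR−mL=776/4525 → turn +1·90°
n=3: pose=(8,0,S); sL=5/29, sR=5/17; mL=-375/986, mR=-25/986; mL+mR=-200/493 → advance -1; mR−mL=175/493 → turn +1·90°
n=4: pose=(8,1,E); sL=40/269, sR=8/41; mL=-2972/11029, mR=-564/11029; mL+mR=-3536/11029 → advance -1; mR−mL=2408/11029 → turn +1·90°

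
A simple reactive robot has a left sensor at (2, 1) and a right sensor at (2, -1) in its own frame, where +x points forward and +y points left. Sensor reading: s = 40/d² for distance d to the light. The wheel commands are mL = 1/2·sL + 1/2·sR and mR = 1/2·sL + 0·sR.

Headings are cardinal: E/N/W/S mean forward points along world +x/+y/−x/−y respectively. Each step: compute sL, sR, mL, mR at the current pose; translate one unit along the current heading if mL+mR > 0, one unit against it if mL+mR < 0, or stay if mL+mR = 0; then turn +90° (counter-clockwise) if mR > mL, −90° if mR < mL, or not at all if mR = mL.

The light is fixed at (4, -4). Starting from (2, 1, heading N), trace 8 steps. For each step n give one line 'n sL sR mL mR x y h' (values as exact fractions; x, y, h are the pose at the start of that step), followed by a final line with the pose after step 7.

n=0: pose=(2,1,N); sL=20/29, sR=4/5; mL=108/145, mR=10/29; mL+mR=158/145 → advance +1; mR−mL=-2/5 → turn -1·90°
n=1: pose=(2,2,E); sL=40/49, sR=8/5; mL=296/245, mR=20/49; mL+mR=396/245 → advance +1; mR−mL=-4/5 → turn -1·90°
n=2: pose=(3,2,S); sL=5/2, sR=2; mL=9/4, mR=5/4; mL+mR=7/2 → advance +1; mR−mL=-1 → turn -1·90°
n=3: pose=(3,1,W); sL=8/5, sR=8/9; mL=56/45, mR=4/5; mL+mR=92/45 → advance +1; mR−mL=-4/9 → turn -1·90°
n=4: pose=(2,1,N); sL=20/29, sR=4/5; mL=108/145, mR=10/29; mL+mR=158/145 → advance +1; mR−mL=-2/5 → turn -1·90°
n=5: pose=(2,2,E); sL=40/49, sR=8/5; mL=296/245, mR=20/49; mL+mR=396/245 → advance +1; mR−mL=-4/5 → turn -1·90°
n=6: pose=(3,2,S); sL=5/2, sR=2; mL=9/4, mR=5/4; mL+mR=7/2 → advance +1; mR−mL=-1 → turn -1·90°
n=7: pose=(3,1,W); sL=8/5, sR=8/9; mL=56/45, mR=4/5; mL+mR=92/45 → advance +1; mR−mL=-4/9 → turn -1·90°

0 20/29 4/5 108/145 10/29 2 1 N
1 40/49 8/5 296/245 20/49 2 2 E
2 5/2 2 9/4 5/4 3 2 S
3 8/5 8/9 56/45 4/5 3 1 W
4 20/29 4/5 108/145 10/29 2 1 N
5 40/49 8/5 296/245 20/49 2 2 E
6 5/2 2 9/4 5/4 3 2 S
7 8/5 8/9 56/45 4/5 3 1 W
final 2 1 N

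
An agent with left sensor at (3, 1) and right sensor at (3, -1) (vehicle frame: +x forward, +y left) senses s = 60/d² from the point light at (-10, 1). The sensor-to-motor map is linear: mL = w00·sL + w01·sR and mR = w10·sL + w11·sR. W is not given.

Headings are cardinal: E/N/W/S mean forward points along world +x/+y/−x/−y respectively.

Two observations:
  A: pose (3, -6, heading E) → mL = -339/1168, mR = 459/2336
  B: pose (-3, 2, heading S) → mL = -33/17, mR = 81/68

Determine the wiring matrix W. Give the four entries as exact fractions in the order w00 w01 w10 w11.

obs A: pose=(3,-6,E) → sL=15/73, sR=3/16, mL=-339/1168, mR=459/2336
obs B: pose=(-3,2,S) → sL=15/17, sR=3/2, mL=-33/17, mR=81/68
sensor matrix S = [[15/73, 3/16], [15/17, 3/2]]; det S = 2835/19856
solve [mL_A; mL_B] = S·[w00; w01] and [mR_A; mR_B] = S·[w10; w11]:
  w00 = -1/2, w01 = -1, w10 = 1/2, w11 = 1/2

-1/2 -1 1/2 1/2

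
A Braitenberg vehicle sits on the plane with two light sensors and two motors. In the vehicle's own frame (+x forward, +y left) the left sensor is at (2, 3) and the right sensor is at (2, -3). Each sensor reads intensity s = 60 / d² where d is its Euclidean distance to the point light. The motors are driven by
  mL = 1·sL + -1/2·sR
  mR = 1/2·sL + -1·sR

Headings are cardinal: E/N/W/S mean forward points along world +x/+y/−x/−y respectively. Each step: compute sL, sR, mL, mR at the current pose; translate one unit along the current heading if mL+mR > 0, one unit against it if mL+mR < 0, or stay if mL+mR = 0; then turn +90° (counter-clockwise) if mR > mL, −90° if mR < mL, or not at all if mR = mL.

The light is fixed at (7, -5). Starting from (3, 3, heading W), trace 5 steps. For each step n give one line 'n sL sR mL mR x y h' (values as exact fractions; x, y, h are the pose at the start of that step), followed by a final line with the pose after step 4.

0 60/61 60/157 7590/9577 1050/9577 3 3 W
1 15/41 15/26 165/2132 -210/533 2 3 N
2 60/109 12/5 -354/545 -1158/545 2 2 E
3 30/17 30/53 1335/901 285/901 1 2 S
4 60/73 12/29 1302/2117 -6/2117 1 1 W
final 0 1 N

n=0: pose=(3,3,W); sL=60/61, sR=60/157; mL=7590/9577, mR=1050/9577; mL+mR=8640/9577 → advance +1; mR−mL=-6540/9577 → turn -1·90°
n=1: pose=(2,3,N); sL=15/41, sR=15/26; mL=165/2132, mR=-210/533; mL+mR=-675/2132 → advance -1; mR−mL=-1005/2132 → turn -1·90°
n=2: pose=(2,2,E); sL=60/109, sR=12/5; mL=-354/545, mR=-1158/545; mL+mR=-1512/545 → advance -1; mR−mL=-804/545 → turn -1·90°
n=3: pose=(1,2,S); sL=30/17, sR=30/53; mL=1335/901, mR=285/901; mL+mR=1620/901 → advance +1; mR−mL=-1050/901 → turn -1·90°
n=4: pose=(1,1,W); sL=60/73, sR=12/29; mL=1302/2117, mR=-6/2117; mL+mR=1296/2117 → advance +1; mR−mL=-1308/2117 → turn -1·90°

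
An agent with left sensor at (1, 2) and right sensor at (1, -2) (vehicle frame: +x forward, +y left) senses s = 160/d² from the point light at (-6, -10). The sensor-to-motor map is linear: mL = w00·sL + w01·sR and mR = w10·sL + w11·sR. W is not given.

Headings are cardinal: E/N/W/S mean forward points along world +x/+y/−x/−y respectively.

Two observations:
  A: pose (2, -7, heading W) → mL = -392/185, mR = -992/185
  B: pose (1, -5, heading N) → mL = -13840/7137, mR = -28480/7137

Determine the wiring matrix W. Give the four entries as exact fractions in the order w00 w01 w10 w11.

-1 1/2 -1 -1

obs A: pose=(2,-7,W) → sL=16/5, sR=80/37, mL=-392/185, mR=-992/185
obs B: pose=(1,-5,N) → sL=160/61, sR=160/117, mL=-13840/7137, mR=-28480/7137
sensor matrix S = [[16/5, 80/37], [160/61, 160/117]]; det S = -342016/264069
solve [mL_A; mL_B] = S·[w00; w01] and [mR_A; mR_B] = S·[w10; w11]:
  w00 = -1, w01 = 1/2, w10 = -1, w11 = -1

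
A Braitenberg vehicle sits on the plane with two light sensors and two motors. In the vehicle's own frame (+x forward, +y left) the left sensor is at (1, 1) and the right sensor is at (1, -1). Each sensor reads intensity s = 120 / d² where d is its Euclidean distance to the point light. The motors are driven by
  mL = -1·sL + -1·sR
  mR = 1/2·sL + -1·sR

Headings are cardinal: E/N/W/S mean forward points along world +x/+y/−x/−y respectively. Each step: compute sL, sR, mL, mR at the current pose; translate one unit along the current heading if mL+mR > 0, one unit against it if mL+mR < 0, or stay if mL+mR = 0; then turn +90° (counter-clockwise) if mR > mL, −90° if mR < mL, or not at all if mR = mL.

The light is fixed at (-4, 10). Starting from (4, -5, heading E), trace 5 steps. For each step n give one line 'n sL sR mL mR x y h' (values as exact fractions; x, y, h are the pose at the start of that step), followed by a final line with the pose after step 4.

n=0: pose=(4,-5,E); sL=120/277, sR=120/337; mL=-73680/93349, mR=-13020/93349; mL+mR=-86700/93349 → advance -1; mR−mL=180/277 → turn +1·90°
n=1: pose=(3,-5,N); sL=15/29, sR=6/13; mL=-369/377, mR=-153/754; mL+mR=-891/754 → advance -1; mR−mL=45/58 → turn +1·90°
n=2: pose=(3,-6,W); sL=24/65, sR=40/87; mL=-4688/5655, mR=-1556/5655; mL+mR=-6244/5655 → advance -1; mR−mL=36/65 → turn +1·90°
n=3: pose=(4,-6,S); sL=12/37, sR=60/169; mL=-4248/6253, mR=-1206/6253; mL+mR=-5454/6253 → advance -1; mR−mL=18/37 → turn +1·90°
n=4: pose=(4,-5,E); sL=120/277, sR=120/337; mL=-73680/93349, mR=-13020/93349; mL+mR=-86700/93349 → advance -1; mR−mL=180/277 → turn +1·90°

0 120/277 120/337 -73680/93349 -13020/93349 4 -5 E
1 15/29 6/13 -369/377 -153/754 3 -5 N
2 24/65 40/87 -4688/5655 -1556/5655 3 -6 W
3 12/37 60/169 -4248/6253 -1206/6253 4 -6 S
4 120/277 120/337 -73680/93349 -13020/93349 4 -5 E
final 3 -5 N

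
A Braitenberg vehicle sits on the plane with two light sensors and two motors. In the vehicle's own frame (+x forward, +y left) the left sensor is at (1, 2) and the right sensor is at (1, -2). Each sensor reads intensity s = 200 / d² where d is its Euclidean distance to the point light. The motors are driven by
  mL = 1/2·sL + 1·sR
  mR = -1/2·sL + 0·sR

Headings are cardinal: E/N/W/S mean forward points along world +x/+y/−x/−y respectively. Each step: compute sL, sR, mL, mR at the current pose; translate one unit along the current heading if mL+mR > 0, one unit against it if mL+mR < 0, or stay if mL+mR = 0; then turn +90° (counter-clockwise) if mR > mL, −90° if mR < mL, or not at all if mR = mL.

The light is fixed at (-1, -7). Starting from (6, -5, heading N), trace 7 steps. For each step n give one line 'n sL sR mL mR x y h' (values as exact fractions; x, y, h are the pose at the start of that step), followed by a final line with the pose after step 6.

n=0: pose=(6,-5,N); sL=100/17, sR=20/9; mL=790/153, mR=-50/17; mL+mR=20/9 → advance +1; mR−mL=-1240/153 → turn -1·90°
n=1: pose=(6,-4,E); sL=200/89, sR=40/13; mL=4860/1157, mR=-100/89; mL+mR=40/13 → advance +1; mR−mL=-6160/1157 → turn -1·90°
n=2: pose=(7,-4,S); sL=25/13, sR=5; mL=155/26, mR=-25/26; mL+mR=5 → advance +1; mR−mL=-90/13 → turn -1·90°
n=3: pose=(7,-5,W); sL=200/49, sR=40/13; mL=3260/637, mR=-100/49; mL+mR=40/13 → advance +1; mR−mL=-4560/637 → turn -1·90°
n=4: pose=(6,-5,N); sL=100/17, sR=20/9; mL=790/153, mR=-50/17; mL+mR=20/9 → advance +1; mR−mL=-1240/153 → turn -1·90°
n=5: pose=(6,-4,E); sL=200/89, sR=40/13; mL=4860/1157, mR=-100/89; mL+mR=40/13 → advance +1; mR−mL=-6160/1157 → turn -1·90°
n=6: pose=(7,-4,S); sL=25/13, sR=5; mL=155/26, mR=-25/26; mL+mR=5 → advance +1; mR−mL=-90/13 → turn -1·90°

0 100/17 20/9 790/153 -50/17 6 -5 N
1 200/89 40/13 4860/1157 -100/89 6 -4 E
2 25/13 5 155/26 -25/26 7 -4 S
3 200/49 40/13 3260/637 -100/49 7 -5 W
4 100/17 20/9 790/153 -50/17 6 -5 N
5 200/89 40/13 4860/1157 -100/89 6 -4 E
6 25/13 5 155/26 -25/26 7 -4 S
final 7 -5 W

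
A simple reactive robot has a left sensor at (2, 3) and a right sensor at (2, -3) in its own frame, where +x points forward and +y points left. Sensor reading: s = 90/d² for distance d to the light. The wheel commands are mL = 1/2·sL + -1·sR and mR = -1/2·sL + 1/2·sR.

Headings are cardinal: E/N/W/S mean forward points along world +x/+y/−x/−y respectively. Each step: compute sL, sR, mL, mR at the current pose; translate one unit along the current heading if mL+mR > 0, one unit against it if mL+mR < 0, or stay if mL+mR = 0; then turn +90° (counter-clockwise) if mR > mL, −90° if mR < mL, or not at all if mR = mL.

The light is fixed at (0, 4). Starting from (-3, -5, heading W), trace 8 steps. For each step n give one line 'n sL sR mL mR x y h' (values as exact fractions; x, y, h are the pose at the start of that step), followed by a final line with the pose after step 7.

n=0: pose=(-3,-5,W); sL=90/169, sR=90/61; mL=-12465/10309, mR=4860/10309; mL+mR=-45/61 → advance -1; mR−mL=17325/10309 → turn +1·90°
n=1: pose=(-2,-5,S); sL=45/61, sR=45/73; mL=-2205/8906, mR=-270/4453; mL+mR=-45/146 → advance -1; mR−mL=1665/8906 → turn +1·90°
n=2: pose=(-2,-4,E); sL=18/5, sR=90/121; mL=639/605, mR=-864/605; mL+mR=-45/121 → advance -1; mR−mL=-1503/605 → turn -1·90°
n=3: pose=(-3,-4,S); sL=9/10, sR=45/68; mL=-18/85, mR=-81/680; mL+mR=-45/136 → advance -1; mR−mL=63/680 → turn +1·90°
n=4: pose=(-3,-3,E); sL=90/17, sR=90/101; mL=3015/1717, mR=-3780/1717; mL+mR=-45/101 → advance -1; mR−mL=-6795/1717 → turn -1·90°
n=5: pose=(-4,-3,S); sL=45/41, sR=9/13; mL=-153/1066, mR=-108/533; mL+mR=-9/26 → advance -1; mR−mL=-63/1066 → turn -1·90°
n=6: pose=(-4,-2,W); sL=10/13, sR=2; mL=-21/13, mR=8/13; mL+mR=-1 → advance -1; mR−mL=29/13 → turn +1·90°
n=7: pose=(-3,-2,S); sL=45/32, sR=9/10; mL=-63/320, mR=-81/320; mL+mR=-9/20 → advance -1; mR−mL=-9/160 → turn -1·90°

0 90/169 90/61 -12465/10309 4860/10309 -3 -5 W
1 45/61 45/73 -2205/8906 -270/4453 -2 -5 S
2 18/5 90/121 639/605 -864/605 -2 -4 E
3 9/10 45/68 -18/85 -81/680 -3 -4 S
4 90/17 90/101 3015/1717 -3780/1717 -3 -3 E
5 45/41 9/13 -153/1066 -108/533 -4 -3 S
6 10/13 2 -21/13 8/13 -4 -2 W
7 45/32 9/10 -63/320 -81/320 -3 -2 S
final -3 -1 W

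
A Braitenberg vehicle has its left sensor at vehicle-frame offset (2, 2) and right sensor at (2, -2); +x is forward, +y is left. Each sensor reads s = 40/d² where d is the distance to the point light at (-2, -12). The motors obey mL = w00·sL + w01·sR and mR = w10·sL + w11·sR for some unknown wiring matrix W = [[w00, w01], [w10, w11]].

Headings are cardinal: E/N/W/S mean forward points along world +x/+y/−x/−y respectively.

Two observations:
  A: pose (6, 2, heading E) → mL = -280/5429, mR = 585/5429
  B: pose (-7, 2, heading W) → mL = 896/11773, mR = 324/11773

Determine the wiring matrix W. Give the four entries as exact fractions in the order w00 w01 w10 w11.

obs A: pose=(6,2,E) → sL=10/89, sR=10/61, mL=-280/5429, mR=585/5429
obs B: pose=(-7,2,W) → sL=40/193, sR=8/61, mL=896/11773, mR=324/11773
sensor matrix S = [[10/89, 10/61], [40/193, 8/61]]; det S = -20160/1047797
solve [mL_A; mL_B] = S·[w00; w01] and [mR_A; mR_B] = S·[w10; w11]:
  w00 = 1, w01 = -1, w10 = -1/2, w11 = 1

1 -1 -1/2 1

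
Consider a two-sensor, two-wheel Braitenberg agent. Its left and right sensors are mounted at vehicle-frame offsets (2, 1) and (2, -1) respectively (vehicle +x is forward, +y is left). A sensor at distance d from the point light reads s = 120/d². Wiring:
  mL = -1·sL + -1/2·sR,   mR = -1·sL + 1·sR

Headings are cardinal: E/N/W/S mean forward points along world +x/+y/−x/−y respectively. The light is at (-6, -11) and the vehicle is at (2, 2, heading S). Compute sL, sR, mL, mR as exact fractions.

left sensor world pos  = (3, 0); dL² = 202
right sensor world pos = (1, 0); dR² = 170
sL = 120/202 = 60/101
sR = 120/170 = 12/17
mL = -1·sL + -1/2·sR = -1626/1717
mR = -1·sL + 1·sR = 192/1717

60/101 12/17 -1626/1717 192/1717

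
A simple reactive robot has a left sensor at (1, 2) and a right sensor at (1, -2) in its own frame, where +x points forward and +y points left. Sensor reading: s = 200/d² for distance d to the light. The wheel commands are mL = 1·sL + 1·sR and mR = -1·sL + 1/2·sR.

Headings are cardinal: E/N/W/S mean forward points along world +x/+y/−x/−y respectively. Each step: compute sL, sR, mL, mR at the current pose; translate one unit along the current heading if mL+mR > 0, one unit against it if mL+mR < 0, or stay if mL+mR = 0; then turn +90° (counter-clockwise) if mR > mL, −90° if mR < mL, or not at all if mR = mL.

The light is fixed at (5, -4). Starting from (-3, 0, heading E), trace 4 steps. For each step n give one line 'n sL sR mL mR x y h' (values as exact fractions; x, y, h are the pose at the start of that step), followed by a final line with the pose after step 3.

n=0: pose=(-3,0,E); sL=40/17, sR=200/53; mL=5520/901, mR=-420/901; mL+mR=300/53 → advance +1; mR−mL=-5940/901 → turn -1·90°
n=1: pose=(-2,0,S); sL=100/17, sR=20/9; mL=1240/153, mR=-730/153; mL+mR=10/3 → advance +1; mR−mL=-1970/153 → turn -1·90°
n=2: pose=(-2,-1,W); sL=40/13, sR=200/89; mL=6160/1157, mR=-2260/1157; mL+mR=300/89 → advance +1; mR−mL=-8420/1157 → turn -1·90°
n=3: pose=(-3,-1,N); sL=50/29, sR=50/13; mL=2100/377, mR=75/377; mL+mR=75/13 → advance +1; mR−mL=-2025/377 → turn -1·90°

0 40/17 200/53 5520/901 -420/901 -3 0 E
1 100/17 20/9 1240/153 -730/153 -2 0 S
2 40/13 200/89 6160/1157 -2260/1157 -2 -1 W
3 50/29 50/13 2100/377 75/377 -3 -1 N
final -3 0 E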